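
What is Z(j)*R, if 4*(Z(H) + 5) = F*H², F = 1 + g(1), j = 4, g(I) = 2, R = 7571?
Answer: 52997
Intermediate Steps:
F = 3 (F = 1 + 2 = 3)
Z(H) = -5 + 3*H²/4 (Z(H) = -5 + (3*H²)/4 = -5 + 3*H²/4)
Z(j)*R = (-5 + (¾)*4²)*7571 = (-5 + (¾)*16)*7571 = (-5 + 12)*7571 = 7*7571 = 52997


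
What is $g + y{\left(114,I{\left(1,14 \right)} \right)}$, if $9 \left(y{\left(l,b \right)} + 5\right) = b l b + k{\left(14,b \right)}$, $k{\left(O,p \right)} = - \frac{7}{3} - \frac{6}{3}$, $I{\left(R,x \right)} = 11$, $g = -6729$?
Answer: $- \frac{140449}{27} \approx -5201.8$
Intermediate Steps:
$k{\left(O,p \right)} = - \frac{13}{3}$ ($k{\left(O,p \right)} = \left(-7\right) \frac{1}{3} - 2 = - \frac{7}{3} - 2 = - \frac{13}{3}$)
$y{\left(l,b \right)} = - \frac{148}{27} + \frac{l b^{2}}{9}$ ($y{\left(l,b \right)} = -5 + \frac{b l b - \frac{13}{3}}{9} = -5 + \frac{l b^{2} - \frac{13}{3}}{9} = -5 + \frac{- \frac{13}{3} + l b^{2}}{9} = -5 + \left(- \frac{13}{27} + \frac{l b^{2}}{9}\right) = - \frac{148}{27} + \frac{l b^{2}}{9}$)
$g + y{\left(114,I{\left(1,14 \right)} \right)} = -6729 - \left(\frac{148}{27} - \frac{38 \cdot 11^{2}}{3}\right) = -6729 - \left(\frac{148}{27} - \frac{4598}{3}\right) = -6729 + \left(- \frac{148}{27} + \frac{4598}{3}\right) = -6729 + \frac{41234}{27} = - \frac{140449}{27}$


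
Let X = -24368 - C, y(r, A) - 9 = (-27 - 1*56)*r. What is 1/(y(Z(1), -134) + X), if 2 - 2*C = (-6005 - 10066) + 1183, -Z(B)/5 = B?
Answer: -1/31389 ≈ -3.1858e-5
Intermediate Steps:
Z(B) = -5*B
C = 7445 (C = 1 - ((-6005 - 10066) + 1183)/2 = 1 - (-16071 + 1183)/2 = 1 - ½*(-14888) = 1 + 7444 = 7445)
y(r, A) = 9 - 83*r (y(r, A) = 9 + (-27 - 1*56)*r = 9 + (-27 - 56)*r = 9 - 83*r)
X = -31813 (X = -24368 - 1*7445 = -24368 - 7445 = -31813)
1/(y(Z(1), -134) + X) = 1/((9 - (-415)) - 31813) = 1/((9 - 83*(-5)) - 31813) = 1/((9 + 415) - 31813) = 1/(424 - 31813) = 1/(-31389) = -1/31389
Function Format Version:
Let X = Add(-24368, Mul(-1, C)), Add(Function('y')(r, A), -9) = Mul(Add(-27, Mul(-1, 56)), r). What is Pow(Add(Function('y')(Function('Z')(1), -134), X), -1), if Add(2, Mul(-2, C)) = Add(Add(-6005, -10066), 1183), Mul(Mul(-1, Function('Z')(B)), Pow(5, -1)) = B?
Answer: Rational(-1, 31389) ≈ -3.1858e-5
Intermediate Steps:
Function('Z')(B) = Mul(-5, B)
C = 7445 (C = Add(1, Mul(Rational(-1, 2), Add(Add(-6005, -10066), 1183))) = Add(1, Mul(Rational(-1, 2), Add(-16071, 1183))) = Add(1, Mul(Rational(-1, 2), -14888)) = Add(1, 7444) = 7445)
Function('y')(r, A) = Add(9, Mul(-83, r)) (Function('y')(r, A) = Add(9, Mul(Add(-27, Mul(-1, 56)), r)) = Add(9, Mul(Add(-27, -56), r)) = Add(9, Mul(-83, r)))
X = -31813 (X = Add(-24368, Mul(-1, 7445)) = Add(-24368, -7445) = -31813)
Pow(Add(Function('y')(Function('Z')(1), -134), X), -1) = Pow(Add(Add(9, Mul(-83, Mul(-5, 1))), -31813), -1) = Pow(Add(Add(9, Mul(-83, -5)), -31813), -1) = Pow(Add(Add(9, 415), -31813), -1) = Pow(Add(424, -31813), -1) = Pow(-31389, -1) = Rational(-1, 31389)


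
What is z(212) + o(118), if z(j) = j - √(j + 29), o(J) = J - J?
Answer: 212 - √241 ≈ 196.48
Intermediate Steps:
o(J) = 0
z(j) = j - √(29 + j)
z(212) + o(118) = (212 - √(29 + 212)) + 0 = (212 - √241) + 0 = 212 - √241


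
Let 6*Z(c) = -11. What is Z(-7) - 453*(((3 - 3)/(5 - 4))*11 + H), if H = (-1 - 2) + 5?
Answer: -5447/6 ≈ -907.83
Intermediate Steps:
H = 2 (H = -3 + 5 = 2)
Z(c) = -11/6 (Z(c) = (⅙)*(-11) = -11/6)
Z(-7) - 453*(((3 - 3)/(5 - 4))*11 + H) = -11/6 - 453*(((3 - 3)/(5 - 4))*11 + 2) = -11/6 - 453*((0/1)*11 + 2) = -11/6 - 453*((0*1)*11 + 2) = -11/6 - 453*(0*11 + 2) = -11/6 - 453*(0 + 2) = -11/6 - 453*2 = -11/6 - 906 = -5447/6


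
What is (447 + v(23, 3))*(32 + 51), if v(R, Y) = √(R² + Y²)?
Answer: 37101 + 83*√538 ≈ 39026.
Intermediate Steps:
(447 + v(23, 3))*(32 + 51) = (447 + √(23² + 3²))*(32 + 51) = (447 + √(529 + 9))*83 = (447 + √538)*83 = 37101 + 83*√538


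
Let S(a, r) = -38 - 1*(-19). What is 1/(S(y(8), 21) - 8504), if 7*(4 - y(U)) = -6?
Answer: -1/8523 ≈ -0.00011733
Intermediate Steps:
y(U) = 34/7 (y(U) = 4 - ⅐*(-6) = 4 + 6/7 = 34/7)
S(a, r) = -19 (S(a, r) = -38 + 19 = -19)
1/(S(y(8), 21) - 8504) = 1/(-19 - 8504) = 1/(-8523) = -1/8523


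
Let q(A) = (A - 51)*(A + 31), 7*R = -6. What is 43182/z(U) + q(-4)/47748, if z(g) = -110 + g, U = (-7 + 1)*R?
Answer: -2405678157/5841172 ≈ -411.85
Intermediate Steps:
R = -6/7 (R = (⅐)*(-6) = -6/7 ≈ -0.85714)
U = 36/7 (U = (-7 + 1)*(-6/7) = -6*(-6/7) = 36/7 ≈ 5.1429)
q(A) = (-51 + A)*(31 + A)
43182/z(U) + q(-4)/47748 = 43182/(-110 + 36/7) + (-1581 + (-4)² - 20*(-4))/47748 = 43182/(-734/7) + (-1581 + 16 + 80)*(1/47748) = 43182*(-7/734) - 1485*1/47748 = -151137/367 - 495/15916 = -2405678157/5841172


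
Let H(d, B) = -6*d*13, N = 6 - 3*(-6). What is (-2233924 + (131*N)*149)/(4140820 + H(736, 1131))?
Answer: -441367/1020853 ≈ -0.43235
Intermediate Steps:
N = 24 (N = 6 + 18 = 24)
H(d, B) = -78*d
(-2233924 + (131*N)*149)/(4140820 + H(736, 1131)) = (-2233924 + (131*24)*149)/(4140820 - 78*736) = (-2233924 + 3144*149)/(4140820 - 57408) = (-2233924 + 468456)/4083412 = -1765468*1/4083412 = -441367/1020853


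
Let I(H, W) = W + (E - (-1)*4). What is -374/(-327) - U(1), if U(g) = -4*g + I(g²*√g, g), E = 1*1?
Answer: -280/327 ≈ -0.85627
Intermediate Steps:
E = 1
I(H, W) = 5 + W (I(H, W) = W + (1 - (-1)*4) = W + (1 - 1*(-4)) = W + (1 + 4) = W + 5 = 5 + W)
U(g) = 5 - 3*g (U(g) = -4*g + (5 + g) = 5 - 3*g)
-374/(-327) - U(1) = -374/(-327) - (5 - 3*1) = -374*(-1/327) - (5 - 3) = 374/327 - 1*2 = 374/327 - 2 = -280/327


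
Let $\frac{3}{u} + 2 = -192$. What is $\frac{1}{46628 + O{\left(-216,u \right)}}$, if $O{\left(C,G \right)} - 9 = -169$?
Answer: $\frac{1}{46468} \approx 2.152 \cdot 10^{-5}$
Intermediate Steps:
$u = - \frac{3}{194}$ ($u = \frac{3}{-2 - 192} = \frac{3}{-194} = 3 \left(- \frac{1}{194}\right) = - \frac{3}{194} \approx -0.015464$)
$O{\left(C,G \right)} = -160$ ($O{\left(C,G \right)} = 9 - 169 = -160$)
$\frac{1}{46628 + O{\left(-216,u \right)}} = \frac{1}{46628 - 160} = \frac{1}{46468}$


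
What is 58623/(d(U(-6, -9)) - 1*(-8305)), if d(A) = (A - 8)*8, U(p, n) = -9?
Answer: 19541/2723 ≈ 7.1763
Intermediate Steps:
d(A) = -64 + 8*A (d(A) = (-8 + A)*8 = -64 + 8*A)
58623/(d(U(-6, -9)) - 1*(-8305)) = 58623/((-64 + 8*(-9)) - 1*(-8305)) = 58623/((-64 - 72) + 8305) = 58623/(-136 + 8305) = 58623/8169 = 58623*(1/8169) = 19541/2723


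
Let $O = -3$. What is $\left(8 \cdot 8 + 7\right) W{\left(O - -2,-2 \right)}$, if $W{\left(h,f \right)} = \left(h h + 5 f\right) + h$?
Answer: $-710$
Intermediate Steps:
$W{\left(h,f \right)} = h + h^{2} + 5 f$ ($W{\left(h,f \right)} = \left(h^{2} + 5 f\right) + h = h + h^{2} + 5 f$)
$\left(8 \cdot 8 + 7\right) W{\left(O - -2,-2 \right)} = \left(8 \cdot 8 + 7\right) \left(\left(-3 - -2\right) + \left(-3 - -2\right)^{2} + 5 \left(-2\right)\right) = \left(64 + 7\right) \left(\left(-3 + 2\right) + \left(-3 + 2\right)^{2} - 10\right) = 71 \left(-1 + \left(-1\right)^{2} - 10\right) = 71 \left(-1 + 1 - 10\right) = 71 \left(-10\right) = -710$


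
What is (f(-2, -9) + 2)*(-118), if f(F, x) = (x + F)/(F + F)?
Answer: -1121/2 ≈ -560.50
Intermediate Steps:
f(F, x) = (F + x)/(2*F) (f(F, x) = (F + x)/((2*F)) = (F + x)*(1/(2*F)) = (F + x)/(2*F))
(f(-2, -9) + 2)*(-118) = ((½)*(-2 - 9)/(-2) + 2)*(-118) = ((½)*(-½)*(-11) + 2)*(-118) = (11/4 + 2)*(-118) = (19/4)*(-118) = -1121/2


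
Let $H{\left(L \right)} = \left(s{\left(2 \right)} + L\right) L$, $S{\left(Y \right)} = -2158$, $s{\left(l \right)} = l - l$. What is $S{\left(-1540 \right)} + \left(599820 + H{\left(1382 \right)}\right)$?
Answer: $2507586$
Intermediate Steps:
$s{\left(l \right)} = 0$
$H{\left(L \right)} = L^{2}$ ($H{\left(L \right)} = \left(0 + L\right) L = L L = L^{2}$)
$S{\left(-1540 \right)} + \left(599820 + H{\left(1382 \right)}\right) = -2158 + \left(599820 + 1382^{2}\right) = -2158 + \left(599820 + 1909924\right) = -2158 + 2509744 = 2507586$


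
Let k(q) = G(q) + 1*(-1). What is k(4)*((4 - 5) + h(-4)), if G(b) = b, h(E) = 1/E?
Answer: -15/4 ≈ -3.7500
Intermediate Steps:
h(E) = 1/E
k(q) = -1 + q (k(q) = q + 1*(-1) = q - 1 = -1 + q)
k(4)*((4 - 5) + h(-4)) = (-1 + 4)*((4 - 5) + 1/(-4)) = 3*(-1 - 1/4) = 3*(-5/4) = -15/4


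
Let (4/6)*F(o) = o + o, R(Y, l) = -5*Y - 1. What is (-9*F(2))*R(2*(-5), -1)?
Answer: -2646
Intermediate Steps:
R(Y, l) = -1 - 5*Y
F(o) = 3*o (F(o) = 3*(o + o)/2 = 3*(2*o)/2 = 3*o)
(-9*F(2))*R(2*(-5), -1) = (-27*2)*(-1 - 10*(-5)) = (-9*6)*(-1 - 5*(-10)) = -54*(-1 + 50) = -54*49 = -2646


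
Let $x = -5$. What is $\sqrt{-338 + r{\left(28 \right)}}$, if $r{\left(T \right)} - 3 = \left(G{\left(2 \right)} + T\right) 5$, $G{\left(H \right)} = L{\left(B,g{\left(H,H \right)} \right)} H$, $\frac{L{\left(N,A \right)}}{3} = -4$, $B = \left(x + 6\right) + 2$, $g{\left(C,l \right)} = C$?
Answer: $3 i \sqrt{35} \approx 17.748 i$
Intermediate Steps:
$B = 3$ ($B = \left(-5 + 6\right) + 2 = 1 + 2 = 3$)
$L{\left(N,A \right)} = -12$ ($L{\left(N,A \right)} = 3 \left(-4\right) = -12$)
$G{\left(H \right)} = - 12 H$
$r{\left(T \right)} = -117 + 5 T$ ($r{\left(T \right)} = 3 + \left(\left(-12\right) 2 + T\right) 5 = 3 + \left(-24 + T\right) 5 = 3 + \left(-120 + 5 T\right) = -117 + 5 T$)
$\sqrt{-338 + r{\left(28 \right)}} = \sqrt{-338 + \left(-117 + 5 \cdot 28\right)} = \sqrt{-338 + \left(-117 + 140\right)} = \sqrt{-338 + 23} = \sqrt{-315} = 3 i \sqrt{35}$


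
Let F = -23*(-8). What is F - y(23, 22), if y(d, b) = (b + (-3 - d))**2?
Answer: 168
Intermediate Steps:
F = 184
y(d, b) = (-3 + b - d)**2
F - y(23, 22) = 184 - (3 + 23 - 1*22)**2 = 184 - (3 + 23 - 22)**2 = 184 - 1*4**2 = 184 - 1*16 = 184 - 16 = 168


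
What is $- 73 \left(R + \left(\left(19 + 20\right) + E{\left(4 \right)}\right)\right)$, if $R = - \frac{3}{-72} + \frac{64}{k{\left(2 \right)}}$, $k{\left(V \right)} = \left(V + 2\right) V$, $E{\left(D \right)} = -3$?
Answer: $- \frac{77161}{24} \approx -3215.0$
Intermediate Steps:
$k{\left(V \right)} = V \left(2 + V\right)$ ($k{\left(V \right)} = \left(2 + V\right) V = V \left(2 + V\right)$)
$R = \frac{193}{24}$ ($R = - \frac{3}{-72} + \frac{64}{2 \left(2 + 2\right)} = \left(-3\right) \left(- \frac{1}{72}\right) + \frac{64}{2 \cdot 4} = \frac{1}{24} + \frac{64}{8} = \frac{1}{24} + 64 \cdot \frac{1}{8} = \frac{1}{24} + 8 = \frac{193}{24} \approx 8.0417$)
$- 73 \left(R + \left(\left(19 + 20\right) + E{\left(4 \right)}\right)\right) = - 73 \left(\frac{193}{24} + \left(\left(19 + 20\right) - 3\right)\right) = - 73 \left(\frac{193}{24} + \left(39 - 3\right)\right) = - 73 \left(\frac{193}{24} + 36\right) = \left(-73\right) \frac{1057}{24} = - \frac{77161}{24}$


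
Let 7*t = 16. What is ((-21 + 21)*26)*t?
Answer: 0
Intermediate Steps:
t = 16/7 (t = (⅐)*16 = 16/7 ≈ 2.2857)
((-21 + 21)*26)*t = ((-21 + 21)*26)*(16/7) = (0*26)*(16/7) = 0*(16/7) = 0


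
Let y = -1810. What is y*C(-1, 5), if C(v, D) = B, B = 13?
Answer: -23530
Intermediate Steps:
C(v, D) = 13
y*C(-1, 5) = -1810*13 = -23530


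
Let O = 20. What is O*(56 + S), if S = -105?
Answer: -980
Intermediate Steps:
O*(56 + S) = 20*(56 - 105) = 20*(-49) = -980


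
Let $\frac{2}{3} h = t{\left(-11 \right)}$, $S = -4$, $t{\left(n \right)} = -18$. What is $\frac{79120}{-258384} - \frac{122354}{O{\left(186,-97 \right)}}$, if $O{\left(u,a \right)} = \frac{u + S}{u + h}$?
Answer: $- \frac{3205797598}{29991} \approx -1.0689 \cdot 10^{5}$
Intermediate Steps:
$h = -27$ ($h = \frac{3}{2} \left(-18\right) = -27$)
$O{\left(u,a \right)} = \frac{-4 + u}{-27 + u}$ ($O{\left(u,a \right)} = \frac{u - 4}{u - 27} = \frac{-4 + u}{-27 + u}$)
$\frac{79120}{-258384} - \frac{122354}{O{\left(186,-97 \right)}} = \frac{79120}{-258384} - \frac{122354}{\frac{1}{-27 + 186} \left(-4 + 186\right)} = 79120 \left(- \frac{1}{258384}\right) - \frac{122354}{\frac{1}{159} \cdot 182} = - \frac{4945}{16149} - \frac{122354}{\frac{1}{159} \cdot 182} = - \frac{4945}{16149} - \frac{122354}{\frac{182}{159}} = - \frac{4945}{16149} - \frac{9727143}{91} = - \frac{3205797598}{29991}$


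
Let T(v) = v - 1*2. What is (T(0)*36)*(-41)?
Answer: 2952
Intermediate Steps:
T(v) = -2 + v (T(v) = v - 2 = -2 + v)
(T(0)*36)*(-41) = ((-2 + 0)*36)*(-41) = -2*36*(-41) = -72*(-41) = 2952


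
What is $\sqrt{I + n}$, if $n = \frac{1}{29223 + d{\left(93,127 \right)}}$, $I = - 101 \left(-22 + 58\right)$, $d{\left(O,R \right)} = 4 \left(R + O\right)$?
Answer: $\frac{i \sqrt{3294909024221}}{30103} \approx 60.299 i$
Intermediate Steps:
$d{\left(O,R \right)} = 4 O + 4 R$ ($d{\left(O,R \right)} = 4 \left(O + R\right) = 4 O + 4 R$)
$I = -3636$ ($I = \left(-101\right) 36 = -3636$)
$n = \frac{1}{30103}$ ($n = \frac{1}{29223 + \left(4 \cdot 93 + 4 \cdot 127\right)} = \frac{1}{29223 + \left(372 + 508\right)} = \frac{1}{29223 + 880} = \frac{1}{30103} \approx 3.3219 \cdot 10^{-5}$)
$\sqrt{I + n} = \sqrt{-3636 + \frac{1}{30103}} = \sqrt{- \frac{109454507}{30103}} = \frac{i \sqrt{3294909024221}}{30103}$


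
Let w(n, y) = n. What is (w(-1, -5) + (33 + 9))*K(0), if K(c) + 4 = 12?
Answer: 328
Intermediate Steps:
K(c) = 8 (K(c) = -4 + 12 = 8)
(w(-1, -5) + (33 + 9))*K(0) = (-1 + (33 + 9))*8 = (-1 + 42)*8 = 41*8 = 328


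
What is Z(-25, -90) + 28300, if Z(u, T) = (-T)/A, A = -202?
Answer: 2858255/101 ≈ 28300.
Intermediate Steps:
Z(u, T) = T/202 (Z(u, T) = -T/(-202) = -T*(-1/202) = T/202)
Z(-25, -90) + 28300 = (1/202)*(-90) + 28300 = -45/101 + 28300 = 2858255/101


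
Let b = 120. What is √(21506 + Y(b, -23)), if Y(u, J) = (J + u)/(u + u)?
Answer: √77423055/60 ≈ 146.65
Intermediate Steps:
Y(u, J) = (J + u)/(2*u) (Y(u, J) = (J + u)/((2*u)) = (J + u)*(1/(2*u)) = (J + u)/(2*u))
√(21506 + Y(b, -23)) = √(21506 + (½)*(-23 + 120)/120) = √(21506 + (½)*(1/120)*97) = √(21506 + 97/240) = √(5161537/240) = √77423055/60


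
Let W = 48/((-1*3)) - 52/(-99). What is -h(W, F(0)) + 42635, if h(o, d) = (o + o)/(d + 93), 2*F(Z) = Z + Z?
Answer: 392543509/9207 ≈ 42635.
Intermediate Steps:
W = -1532/99 (W = 48/(-3) - 52*(-1/99) = 48*(-⅓) + 52/99 = -16 + 52/99 = -1532/99 ≈ -15.475)
F(Z) = Z (F(Z) = (Z + Z)/2 = (2*Z)/2 = Z)
h(o, d) = 2*o/(93 + d) (h(o, d) = (2*o)/(93 + d) = 2*o/(93 + d))
-h(W, F(0)) + 42635 = -2*(-1532)/(99*(93 + 0)) + 42635 = -2*(-1532)/(99*93) + 42635 = -1*(-3064/9207) + 42635 = 3064/9207 + 42635 = 392543509/9207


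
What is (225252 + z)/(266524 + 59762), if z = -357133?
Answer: -131881/326286 ≈ -0.40419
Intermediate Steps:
(225252 + z)/(266524 + 59762) = (225252 - 357133)/(266524 + 59762) = -131881/326286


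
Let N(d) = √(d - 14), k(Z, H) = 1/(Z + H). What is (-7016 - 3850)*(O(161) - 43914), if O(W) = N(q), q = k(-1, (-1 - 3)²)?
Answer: 477169524 - 3622*I*√3135/5 ≈ 4.7717e+8 - 40560.0*I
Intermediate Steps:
k(Z, H) = 1/(H + Z)
q = 1/15 (q = 1/((-1 - 3)² - 1) = 1/((-4)² - 1) = 1/(16 - 1) = 1/15 ≈ 0.066667)
N(d) = √(-14 + d)
O(W) = I*√3135/15 (O(W) = √(-14 + 1/15) = √(-209/15) = I*√3135/15)
(-7016 - 3850)*(O(161) - 43914) = (-7016 - 3850)*(I*√3135/15 - 43914) = -10866*(-43914 + I*√3135/15) = 477169524 - 3622*I*√3135/5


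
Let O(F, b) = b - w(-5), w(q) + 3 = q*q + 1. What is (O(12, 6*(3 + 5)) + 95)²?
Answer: 14400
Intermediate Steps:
w(q) = -2 + q² (w(q) = -3 + (q*q + 1) = -3 + (q² + 1) = -3 + (1 + q²) = -2 + q²)
O(F, b) = -23 + b (O(F, b) = b - (-2 + (-5)²) = b - (-2 + 25) = b - 1*23 = b - 23 = -23 + b)
(O(12, 6*(3 + 5)) + 95)² = ((-23 + 6*(3 + 5)) + 95)² = ((-23 + 6*8) + 95)² = ((-23 + 48) + 95)² = (25 + 95)² = 120² = 14400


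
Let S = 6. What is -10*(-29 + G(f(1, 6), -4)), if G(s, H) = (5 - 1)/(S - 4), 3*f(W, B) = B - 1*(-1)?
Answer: 270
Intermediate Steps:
f(W, B) = ⅓ + B/3 (f(W, B) = (B - 1*(-1))/3 = (B + 1)/3 = (1 + B)/3 = ⅓ + B/3)
G(s, H) = 2 (G(s, H) = (5 - 1)/(6 - 4) = 4/2 = 4*(½) = 2)
-10*(-29 + G(f(1, 6), -4)) = -10*(-29 + 2) = -10*(-27) = 270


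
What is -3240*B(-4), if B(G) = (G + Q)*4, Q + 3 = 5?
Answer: 25920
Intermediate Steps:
Q = 2 (Q = -3 + 5 = 2)
B(G) = 8 + 4*G (B(G) = (G + 2)*4 = (2 + G)*4 = 8 + 4*G)
-3240*B(-4) = -3240*(8 + 4*(-4)) = -3240*(8 - 16) = -3240*(-8) = 25920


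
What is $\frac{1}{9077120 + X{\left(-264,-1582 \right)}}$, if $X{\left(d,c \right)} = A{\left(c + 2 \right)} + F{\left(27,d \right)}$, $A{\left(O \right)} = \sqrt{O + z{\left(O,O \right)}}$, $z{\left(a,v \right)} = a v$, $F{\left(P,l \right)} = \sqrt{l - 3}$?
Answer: $\frac{1}{9077120 + 2 \sqrt{623705} + i \sqrt{267}} \approx 1.1015 \cdot 10^{-7} - 2.0 \cdot 10^{-13} i$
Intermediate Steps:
$F{\left(P,l \right)} = \sqrt{-3 + l}$
$A{\left(O \right)} = \sqrt{O + O^{2}}$ ($A{\left(O \right)} = \sqrt{O + O O} = \sqrt{O + O^{2}}$)
$X{\left(d,c \right)} = \sqrt{\left(2 + c\right) \left(3 + c\right)} + \sqrt{-3 + d}$ ($X{\left(d,c \right)} = \sqrt{\left(c + 2\right) \left(1 + \left(c + 2\right)\right)} + \sqrt{-3 + d} = \sqrt{\left(2 + c\right) \left(1 + \left(2 + c\right)\right)} + \sqrt{-3 + d} = \sqrt{\left(2 + c\right) \left(3 + c\right)} + \sqrt{-3 + d}$)
$\frac{1}{9077120 + X{\left(-264,-1582 \right)}} = \frac{1}{9077120 + \left(\sqrt{-3 - 264} + \sqrt{2 - 1582 + \left(2 - 1582\right)^{2}}\right)} = \frac{1}{9077120 + \left(\sqrt{-267} + \sqrt{2 - 1582 + \left(-1580\right)^{2}}\right)} = \frac{1}{9077120 + \left(i \sqrt{267} + \sqrt{2 - 1582 + 2496400}\right)} = \frac{1}{9077120 + \left(i \sqrt{267} + \sqrt{2494820}\right)} = \frac{1}{9077120 + \left(i \sqrt{267} + 2 \sqrt{623705}\right)} = \frac{1}{9077120 + \left(2 \sqrt{623705} + i \sqrt{267}\right)} = \frac{1}{9077120 + 2 \sqrt{623705} + i \sqrt{267}}$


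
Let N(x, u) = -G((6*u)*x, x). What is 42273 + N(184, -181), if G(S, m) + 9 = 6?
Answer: 42276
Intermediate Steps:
G(S, m) = -3 (G(S, m) = -9 + 6 = -3)
N(x, u) = 3 (N(x, u) = -1*(-3) = 3)
42273 + N(184, -181) = 42273 + 3 = 42276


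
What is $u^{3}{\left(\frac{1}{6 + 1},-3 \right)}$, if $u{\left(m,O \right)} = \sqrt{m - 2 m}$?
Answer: $- \frac{i \sqrt{7}}{49} \approx - 0.053995 i$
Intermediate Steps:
$u{\left(m,O \right)} = \sqrt{- m}$
$u^{3}{\left(\frac{1}{6 + 1},-3 \right)} = \left(\sqrt{- \frac{1}{6 + 1}}\right)^{3} = \left(\sqrt{- \frac{1}{7}}\right)^{3} = \left(\frac{i \sqrt{7}}{7}\right)^{3} = - \frac{i \sqrt{7}}{49}$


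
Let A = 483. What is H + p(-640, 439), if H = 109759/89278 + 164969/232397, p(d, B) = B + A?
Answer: 19169835860157/20747939366 ≈ 923.94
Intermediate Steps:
p(d, B) = 483 + B (p(d, B) = B + 483 = 483 + B)
H = 40235764705/20747939366 (H = 109759*(1/89278) + 164969*(1/232397) = 109759/89278 + 164969/232397 = 40235764705/20747939366 ≈ 1.9393)
H + p(-640, 439) = 40235764705/20747939366 + (483 + 439) = 40235764705/20747939366 + 922 = 19169835860157/20747939366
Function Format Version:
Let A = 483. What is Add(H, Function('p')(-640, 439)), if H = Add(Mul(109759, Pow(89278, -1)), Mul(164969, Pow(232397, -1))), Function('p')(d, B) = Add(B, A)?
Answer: Rational(19169835860157, 20747939366) ≈ 923.94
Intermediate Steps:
Function('p')(d, B) = Add(483, B) (Function('p')(d, B) = Add(B, 483) = Add(483, B))
H = Rational(40235764705, 20747939366) (H = Add(Mul(109759, Rational(1, 89278)), Mul(164969, Rational(1, 232397))) = Add(Rational(109759, 89278), Rational(164969, 232397)) = Rational(40235764705, 20747939366) ≈ 1.9393)
Add(H, Function('p')(-640, 439)) = Add(Rational(40235764705, 20747939366), Add(483, 439)) = Add(Rational(40235764705, 20747939366), 922) = Rational(19169835860157, 20747939366)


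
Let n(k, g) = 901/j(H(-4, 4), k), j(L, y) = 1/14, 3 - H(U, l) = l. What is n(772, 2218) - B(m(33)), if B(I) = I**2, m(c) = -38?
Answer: 11170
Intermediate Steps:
H(U, l) = 3 - l
j(L, y) = 1/14
n(k, g) = 12614 (n(k, g) = 901/(1/14) = 901*14 = 12614)
n(772, 2218) - B(m(33)) = 12614 - 1*(-38)**2 = 12614 - 1*1444 = 12614 - 1444 = 11170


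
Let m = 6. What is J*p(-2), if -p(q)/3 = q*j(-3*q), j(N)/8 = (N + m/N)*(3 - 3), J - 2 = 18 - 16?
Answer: 0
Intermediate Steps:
J = 4 (J = 2 + (18 - 16) = 2 + 2 = 4)
j(N) = 0 (j(N) = 8*((N + 6/N)*(3 - 3)) = 8*((N + 6/N)*0) = 8*0 = 0)
p(q) = 0 (p(q) = -3*q*0 = -3*0 = 0)
J*p(-2) = 4*0 = 0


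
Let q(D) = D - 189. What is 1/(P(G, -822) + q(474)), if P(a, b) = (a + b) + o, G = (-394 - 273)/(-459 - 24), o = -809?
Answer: -21/28237 ≈ -0.00074370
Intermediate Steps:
G = 29/21 (G = -667/(-483) = -667*(-1/483) = 29/21 ≈ 1.3810)
P(a, b) = -809 + a + b (P(a, b) = (a + b) - 809 = -809 + a + b)
q(D) = -189 + D
1/(P(G, -822) + q(474)) = 1/((-809 + 29/21 - 822) + (-189 + 474)) = 1/(-34222/21 + 285) = 1/(-28237/21) = -21/28237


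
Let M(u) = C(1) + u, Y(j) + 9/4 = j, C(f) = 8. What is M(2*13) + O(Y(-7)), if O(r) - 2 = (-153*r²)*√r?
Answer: 36 - 209457*I*√37/32 ≈ 36.0 - 39815.0*I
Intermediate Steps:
Y(j) = -9/4 + j
M(u) = 8 + u
O(r) = 2 - 153*r^(5/2) (O(r) = 2 + (-153*r²)*√r = 2 - 153*r^(5/2))
M(2*13) + O(Y(-7)) = (8 + 2*13) + (2 - 153*(-9/4 - 7)^(5/2)) = (8 + 26) + (2 - 209457*I*√37/32) = 34 + (2 - 209457*I*√37/32) = 36 - 209457*I*√37/32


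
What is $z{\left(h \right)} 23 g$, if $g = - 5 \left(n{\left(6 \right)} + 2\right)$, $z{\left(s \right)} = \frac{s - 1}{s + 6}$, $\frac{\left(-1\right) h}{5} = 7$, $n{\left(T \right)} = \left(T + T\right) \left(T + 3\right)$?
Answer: $- \frac{455400}{29} \approx -15703.0$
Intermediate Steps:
$n{\left(T \right)} = 2 T \left(3 + T\right)$
$h = -35$ ($h = \left(-5\right) 7 = -35$)
$z{\left(s \right)} = \frac{-1 + s}{6 + s}$
$g = -550$ ($g = - 5 \left(2 \cdot 6 \left(3 + 6\right) + 2\right) = - 5 \left(2 \cdot 6 \cdot 9 + 2\right) = - 5 \left(108 + 2\right) = \left(-5\right) 110 = -550$)
$z{\left(h \right)} 23 g = \frac{-1 - 35}{6 - 35} \cdot 23 \left(-550\right) = \frac{1}{-29} \left(-36\right) 23 \left(-550\right) = \left(- \frac{1}{29}\right) \left(-36\right) 23 \left(-550\right) = \frac{36}{29} \cdot 23 \left(-550\right) = \frac{828}{29} \left(-550\right) = - \frac{455400}{29}$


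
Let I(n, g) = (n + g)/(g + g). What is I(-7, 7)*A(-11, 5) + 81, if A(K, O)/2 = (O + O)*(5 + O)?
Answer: 81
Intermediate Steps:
A(K, O) = 4*O*(5 + O) (A(K, O) = 2*((O + O)*(5 + O)) = 2*((2*O)*(5 + O)) = 2*(2*O*(5 + O)) = 4*O*(5 + O))
I(n, g) = (g + n)/(2*g) (I(n, g) = (g + n)/((2*g)) = (g + n)*(1/(2*g)) = (g + n)/(2*g))
I(-7, 7)*A(-11, 5) + 81 = ((½)*(7 - 7)/7)*(4*5*(5 + 5)) + 81 = ((½)*(⅐)*0)*(4*5*10) + 81 = 0*200 + 81 = 0 + 81 = 81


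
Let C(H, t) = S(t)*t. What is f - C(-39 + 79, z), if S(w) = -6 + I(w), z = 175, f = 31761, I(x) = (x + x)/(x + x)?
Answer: 32636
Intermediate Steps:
I(x) = 1 (I(x) = (2*x)/((2*x)) = (2*x)*(1/(2*x)) = 1)
S(w) = -5 (S(w) = -6 + 1 = -5)
C(H, t) = -5*t
f - C(-39 + 79, z) = 31761 - (-5)*175 = 31761 - 1*(-875) = 31761 + 875 = 32636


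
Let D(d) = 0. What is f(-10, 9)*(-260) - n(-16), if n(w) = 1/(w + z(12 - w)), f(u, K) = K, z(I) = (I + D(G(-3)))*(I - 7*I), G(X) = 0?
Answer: -11044799/4720 ≈ -2340.0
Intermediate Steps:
z(I) = -6*I² (z(I) = (I + 0)*(I - 7*I) = I*(-6*I) = -6*I²)
n(w) = 1/(w - 6*(12 - w)²)
f(-10, 9)*(-260) - n(-16) = 9*(-260) - 1/(-16 - 6*(-12 - 16)²) = -2340 - 1/(-16 - 6*(-28)²) = -2340 - 1/(-16 - 6*784) = -2340 - 1/(-16 - 4704) = -2340 - 1/(-4720) = -2340 - 1*(-1/4720) = -2340 + 1/4720 = -11044799/4720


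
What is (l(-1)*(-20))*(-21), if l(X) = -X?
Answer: 420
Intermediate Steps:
(l(-1)*(-20))*(-21) = (-1*(-1)*(-20))*(-21) = (1*(-20))*(-21) = -20*(-21) = 420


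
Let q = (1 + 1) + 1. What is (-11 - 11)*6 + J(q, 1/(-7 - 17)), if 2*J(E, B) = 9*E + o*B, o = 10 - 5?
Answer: -5693/48 ≈ -118.60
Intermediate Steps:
o = 5
q = 3 (q = 2 + 1 = 3)
J(E, B) = 5*B/2 + 9*E/2 (J(E, B) = (9*E + 5*B)/2 = (5*B + 9*E)/2 = 5*B/2 + 9*E/2)
(-11 - 11)*6 + J(q, 1/(-7 - 17)) = (-11 - 11)*6 + (5/(2*(-7 - 17)) + (9/2)*3) = -22*6 + ((5/2)/(-24) + 27/2) = -132 + ((5/2)*(-1/24) + 27/2) = -132 + (-5/48 + 27/2) = -132 + 643/48 = -5693/48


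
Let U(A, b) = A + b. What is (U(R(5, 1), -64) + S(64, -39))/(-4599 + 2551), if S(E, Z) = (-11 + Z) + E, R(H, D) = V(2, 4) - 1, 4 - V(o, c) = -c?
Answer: 43/2048 ≈ 0.020996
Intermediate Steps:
V(o, c) = 4 + c (V(o, c) = 4 - (-1)*c = 4 + c)
R(H, D) = 7 (R(H, D) = (4 + 4) - 1 = 8 - 1 = 7)
S(E, Z) = -11 + E + Z
(U(R(5, 1), -64) + S(64, -39))/(-4599 + 2551) = ((7 - 64) + (-11 + 64 - 39))/(-4599 + 2551) = (-57 + 14)/(-2048) = -43*(-1/2048) = 43/2048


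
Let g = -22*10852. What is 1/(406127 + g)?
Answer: 1/167383 ≈ 5.9743e-6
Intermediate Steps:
g = -238744
1/(406127 + g) = 1/(406127 - 238744) = 1/167383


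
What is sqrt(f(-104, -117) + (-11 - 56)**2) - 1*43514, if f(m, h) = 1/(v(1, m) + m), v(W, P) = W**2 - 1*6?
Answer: -43514 + 10*sqrt(533337)/109 ≈ -43447.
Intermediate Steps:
v(W, P) = -6 + W**2 (v(W, P) = W**2 - 6 = -6 + W**2)
f(m, h) = 1/(-5 + m) (f(m, h) = 1/((-6 + 1**2) + m) = 1/((-6 + 1) + m) = 1/(-5 + m))
sqrt(f(-104, -117) + (-11 - 56)**2) - 1*43514 = sqrt(1/(-5 - 104) + (-11 - 56)**2) - 1*43514 = sqrt(1/(-109) + (-67)**2) - 43514 = sqrt(-1/109 + 4489) - 43514 = sqrt(489300/109) - 43514 = 10*sqrt(533337)/109 - 43514 = -43514 + 10*sqrt(533337)/109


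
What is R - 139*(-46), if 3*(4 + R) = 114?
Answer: 6428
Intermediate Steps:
R = 34 (R = -4 + (1/3)*114 = -4 + 38 = 34)
R - 139*(-46) = 34 - 139*(-46) = 34 + 6394 = 6428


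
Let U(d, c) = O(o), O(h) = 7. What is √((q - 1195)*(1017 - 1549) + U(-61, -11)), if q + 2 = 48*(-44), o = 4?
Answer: √1760395 ≈ 1326.8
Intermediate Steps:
q = -2114 (q = -2 + 48*(-44) = -2 - 2112 = -2114)
U(d, c) = 7
√((q - 1195)*(1017 - 1549) + U(-61, -11)) = √((-2114 - 1195)*(1017 - 1549) + 7) = √(-3309*(-532) + 7) = √(1760388 + 7) = √1760395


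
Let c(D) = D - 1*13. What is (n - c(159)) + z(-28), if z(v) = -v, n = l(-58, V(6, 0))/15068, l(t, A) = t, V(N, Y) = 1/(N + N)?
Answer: -889041/7534 ≈ -118.00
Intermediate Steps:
V(N, Y) = 1/(2*N)
n = -29/7534 (n = -58/15068 = -58*1/15068 = -29/7534 ≈ -0.0038492)
c(D) = -13 + D (c(D) = D - 13 = -13 + D)
(n - c(159)) + z(-28) = (-29/7534 - (-13 + 159)) - 1*(-28) = (-29/7534 - 1*146) + 28 = (-29/7534 - 146) + 28 = -1099993/7534 + 28 = -889041/7534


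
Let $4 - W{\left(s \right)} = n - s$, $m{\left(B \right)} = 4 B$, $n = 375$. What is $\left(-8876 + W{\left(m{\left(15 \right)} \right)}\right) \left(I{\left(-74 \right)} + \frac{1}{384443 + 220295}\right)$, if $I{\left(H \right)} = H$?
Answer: $\frac{411123863257}{604738} \approx 6.7984 \cdot 10^{5}$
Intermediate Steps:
$W{\left(s \right)} = -371 + s$ ($W{\left(s \right)} = 4 - \left(375 - s\right) = 4 + \left(-375 + s\right) = -371 + s$)
$\left(-8876 + W{\left(m{\left(15 \right)} \right)}\right) \left(I{\left(-74 \right)} + \frac{1}{384443 + 220295}\right) = \left(-8876 + \left(-371 + 4 \cdot 15\right)\right) \left(-74 + \frac{1}{384443 + 220295}\right) = \left(-8876 + \left(-371 + 60\right)\right) \left(-74 + \frac{1}{604738}\right) = \left(-8876 - 311\right) \left(-74 + \frac{1}{604738}\right) = \left(-9187\right) \left(- \frac{44750611}{604738}\right) = \frac{411123863257}{604738}$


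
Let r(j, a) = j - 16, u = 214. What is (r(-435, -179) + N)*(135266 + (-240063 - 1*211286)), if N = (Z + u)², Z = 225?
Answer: -60773278410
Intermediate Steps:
r(j, a) = -16 + j
N = 192721 (N = (225 + 214)² = 439² = 192721)
(r(-435, -179) + N)*(135266 + (-240063 - 1*211286)) = ((-16 - 435) + 192721)*(135266 + (-240063 - 1*211286)) = (-451 + 192721)*(135266 + (-240063 - 211286)) = 192270*(135266 - 451349) = 192270*(-316083) = -60773278410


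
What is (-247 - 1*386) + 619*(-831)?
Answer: -515022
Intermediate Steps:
(-247 - 1*386) + 619*(-831) = (-247 - 386) - 514389 = -633 - 514389 = -515022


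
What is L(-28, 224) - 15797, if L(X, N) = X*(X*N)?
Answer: 159819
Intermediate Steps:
L(X, N) = N*X**2 (L(X, N) = X*(N*X) = N*X**2)
L(-28, 224) - 15797 = 224*(-28)**2 - 15797 = 224*784 - 15797 = 175616 - 15797 = 159819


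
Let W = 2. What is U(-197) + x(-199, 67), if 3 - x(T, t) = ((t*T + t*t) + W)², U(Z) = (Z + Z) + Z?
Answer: -78181552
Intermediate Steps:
U(Z) = 3*Z (U(Z) = 2*Z + Z = 3*Z)
x(T, t) = 3 - (2 + t² + T*t)² (x(T, t) = 3 - ((t*T + t*t) + 2)² = 3 - ((T*t + t²) + 2)² = 3 - ((t² + T*t) + 2)² = 3 - (2 + t² + T*t)²)
U(-197) + x(-199, 67) = 3*(-197) + (3 - (2 + 67² - 199*67)²) = -591 + (3 - (2 + 4489 - 13333)²) = -591 + (3 - 1*(-8842)²) = -591 + (3 - 1*78180964) = -591 + (3 - 78180964) = -591 - 78180961 = -78181552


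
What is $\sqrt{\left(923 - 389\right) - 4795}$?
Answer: $i \sqrt{4261} \approx 65.276 i$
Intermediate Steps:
$\sqrt{\left(923 - 389\right) - 4795} = \sqrt{534 - 4795} = \sqrt{-4261} = i \sqrt{4261}$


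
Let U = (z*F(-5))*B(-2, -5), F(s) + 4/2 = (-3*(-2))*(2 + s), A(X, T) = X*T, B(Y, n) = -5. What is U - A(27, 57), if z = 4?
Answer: -1139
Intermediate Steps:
A(X, T) = T*X
F(s) = 10 + 6*s (F(s) = -2 + (-3*(-2))*(2 + s) = -2 + 6*(2 + s) = -2 + (12 + 6*s) = 10 + 6*s)
U = 400 (U = (4*(10 + 6*(-5)))*(-5) = (4*(10 - 30))*(-5) = (4*(-20))*(-5) = -80*(-5) = 400)
U - A(27, 57) = 400 - 57*27 = 400 - 1*1539 = 400 - 1539 = -1139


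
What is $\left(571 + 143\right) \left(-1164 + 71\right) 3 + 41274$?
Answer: $-2299932$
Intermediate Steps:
$\left(571 + 143\right) \left(-1164 + 71\right) 3 + 41274 = 714 \left(-1093\right) 3 + 41274 = \left(-780402\right) 3 + 41274 = -2341206 + 41274 = -2299932$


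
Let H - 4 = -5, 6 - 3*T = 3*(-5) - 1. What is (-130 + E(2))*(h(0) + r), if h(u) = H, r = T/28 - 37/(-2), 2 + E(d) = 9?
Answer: -15293/7 ≈ -2184.7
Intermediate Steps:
T = 22/3 (T = 2 - (3*(-5) - 1)/3 = 2 - (-15 - 1)/3 = 2 - ⅓*(-16) = 2 + 16/3 = 22/3 ≈ 7.3333)
H = -1 (H = 4 - 5 = -1)
E(d) = 7 (E(d) = -2 + 9 = 7)
r = 394/21 (r = (22/3)/28 - 37/(-2) = (22/3)*(1/28) - 37*(-½) = 11/42 + 37/2 = 394/21 ≈ 18.762)
h(u) = -1
(-130 + E(2))*(h(0) + r) = (-130 + 7)*(-1 + 394/21) = -123*373/21 = -15293/7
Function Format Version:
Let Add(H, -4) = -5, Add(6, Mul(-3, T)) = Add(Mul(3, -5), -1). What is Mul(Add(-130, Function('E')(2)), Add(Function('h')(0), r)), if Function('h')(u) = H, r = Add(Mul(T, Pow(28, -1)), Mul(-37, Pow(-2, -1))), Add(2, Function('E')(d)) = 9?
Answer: Rational(-15293, 7) ≈ -2184.7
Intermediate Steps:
T = Rational(22, 3) (T = Add(2, Mul(Rational(-1, 3), Add(Mul(3, -5), -1))) = Add(2, Mul(Rational(-1, 3), Add(-15, -1))) = Add(2, Mul(Rational(-1, 3), -16)) = Add(2, Rational(16, 3)) = Rational(22, 3) ≈ 7.3333)
H = -1 (H = Add(4, -5) = -1)
Function('E')(d) = 7 (Function('E')(d) = Add(-2, 9) = 7)
r = Rational(394, 21) (r = Add(Mul(Rational(22, 3), Pow(28, -1)), Mul(-37, Pow(-2, -1))) = Add(Mul(Rational(22, 3), Rational(1, 28)), Mul(-37, Rational(-1, 2))) = Add(Rational(11, 42), Rational(37, 2)) = Rational(394, 21) ≈ 18.762)
Function('h')(u) = -1
Mul(Add(-130, Function('E')(2)), Add(Function('h')(0), r)) = Mul(Add(-130, 7), Add(-1, Rational(394, 21))) = Mul(-123, Rational(373, 21)) = Rational(-15293, 7)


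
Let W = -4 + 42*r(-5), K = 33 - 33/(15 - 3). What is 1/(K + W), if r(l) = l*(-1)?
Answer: 4/945 ≈ 0.0042328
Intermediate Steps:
r(l) = -l
K = 121/4 (K = 33 - 33/12 = 33 + (1/12)*(-33) = 33 - 11/4 = 121/4 ≈ 30.250)
W = 206 (W = -4 + 42*(-1*(-5)) = -4 + 42*5 = -4 + 210 = 206)
1/(K + W) = 1/(121/4 + 206) = 1/(945/4) = 4/945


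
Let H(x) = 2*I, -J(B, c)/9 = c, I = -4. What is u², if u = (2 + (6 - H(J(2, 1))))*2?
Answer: 1024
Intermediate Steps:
J(B, c) = -9*c
H(x) = -8 (H(x) = 2*(-4) = -8)
u = 32 (u = (2 + (6 - 1*(-8)))*2 = (2 + (6 + 8))*2 = (2 + 14)*2 = 16*2 = 32)
u² = 32² = 1024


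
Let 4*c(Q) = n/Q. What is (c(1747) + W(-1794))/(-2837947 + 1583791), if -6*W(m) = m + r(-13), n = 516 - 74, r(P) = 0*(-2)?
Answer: -348309/1460673688 ≈ -0.00023846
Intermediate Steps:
r(P) = 0
n = 442
c(Q) = 221/(2*Q) (c(Q) = (442/Q)/4 = 221/(2*Q))
W(m) = -m/6 (W(m) = -(m + 0)/6 = -m/6)
(c(1747) + W(-1794))/(-2837947 + 1583791) = ((221/2)/1747 - ⅙*(-1794))/(-2837947 + 1583791) = ((221/2)*(1/1747) + 299)/(-1254156) = (221/3494 + 299)*(-1/1254156) = (1044927/3494)*(-1/1254156) = -348309/1460673688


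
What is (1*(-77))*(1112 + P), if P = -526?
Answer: -45122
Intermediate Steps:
(1*(-77))*(1112 + P) = (1*(-77))*(1112 - 526) = -77*586 = -45122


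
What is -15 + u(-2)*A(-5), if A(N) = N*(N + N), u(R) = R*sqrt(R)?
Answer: -15 - 100*I*sqrt(2) ≈ -15.0 - 141.42*I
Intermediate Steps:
u(R) = R**(3/2)
A(N) = 2*N**2 (A(N) = N*(2*N) = 2*N**2)
-15 + u(-2)*A(-5) = -15 + (-2)**(3/2)*(2*(-5)**2) = -15 + (-2*I*sqrt(2))*(2*25) = -15 - 2*I*sqrt(2)*50 = -15 - 100*I*sqrt(2)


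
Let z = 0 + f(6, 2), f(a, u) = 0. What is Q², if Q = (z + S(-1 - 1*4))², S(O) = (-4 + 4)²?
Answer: 0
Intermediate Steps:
S(O) = 0 (S(O) = 0² = 0)
z = 0 (z = 0 + 0 = 0)
Q = 0 (Q = (0 + 0)² = 0² = 0)
Q² = 0² = 0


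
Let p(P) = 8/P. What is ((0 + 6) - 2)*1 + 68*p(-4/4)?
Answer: -540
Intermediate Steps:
((0 + 6) - 2)*1 + 68*p(-4/4) = ((0 + 6) - 2)*1 + 68*(8/((-4/4))) = (6 - 2)*1 + 68*(8/((-4*¼))) = 4*1 + 68*(8/(-1)) = 4 + 68*(8*(-1)) = 4 + 68*(-8) = 4 - 544 = -540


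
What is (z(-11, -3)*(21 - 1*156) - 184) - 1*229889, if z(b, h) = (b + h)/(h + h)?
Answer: -230388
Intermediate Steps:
z(b, h) = (b + h)/(2*h) (z(b, h) = (b + h)/((2*h)) = (b + h)*(1/(2*h)) = (b + h)/(2*h))
(z(-11, -3)*(21 - 1*156) - 184) - 1*229889 = (((1/2)*(-11 - 3)/(-3))*(21 - 1*156) - 184) - 1*229889 = (((1/2)*(-1/3)*(-14))*(21 - 156) - 184) - 229889 = ((7/3)*(-135) - 184) - 229889 = (-315 - 184) - 229889 = -499 - 229889 = -230388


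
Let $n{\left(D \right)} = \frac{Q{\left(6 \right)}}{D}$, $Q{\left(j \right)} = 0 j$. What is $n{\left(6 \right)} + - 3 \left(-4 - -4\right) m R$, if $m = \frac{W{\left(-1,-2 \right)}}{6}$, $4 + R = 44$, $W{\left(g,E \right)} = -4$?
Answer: $0$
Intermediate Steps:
$Q{\left(j \right)} = 0$
$R = 40$ ($R = -4 + 44 = 40$)
$m = - \frac{2}{3}$ ($m = - \frac{4}{6} = \left(-4\right) \frac{1}{6} = - \frac{2}{3} \approx -0.66667$)
$n{\left(D \right)} = 0$ ($n{\left(D \right)} = \frac{0}{D} = 0$)
$n{\left(6 \right)} + - 3 \left(-4 - -4\right) m R = 0 + - 3 \left(-4 - -4\right) \left(- \frac{2}{3}\right) 40 = 0 + - 3 \left(-4 + 4\right) \left(- \frac{2}{3}\right) 40 = 0 + \left(-3\right) 0 \left(- \frac{2}{3}\right) 40 = 0 + 0 \left(- \frac{2}{3}\right) 40 = 0 + 0 \cdot 40 = 0 + 0 = 0$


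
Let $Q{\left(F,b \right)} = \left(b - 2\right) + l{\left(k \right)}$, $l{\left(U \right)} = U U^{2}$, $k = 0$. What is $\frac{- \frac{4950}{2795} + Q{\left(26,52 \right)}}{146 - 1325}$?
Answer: $- \frac{26960}{659061} \approx -0.040907$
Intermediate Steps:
$l{\left(U \right)} = U^{3}$
$Q{\left(F,b \right)} = -2 + b$ ($Q{\left(F,b \right)} = \left(b - 2\right) + 0^{3} = \left(-2 + b\right) + 0 = -2 + b$)
$\frac{- \frac{4950}{2795} + Q{\left(26,52 \right)}}{146 - 1325} = \frac{- \frac{4950}{2795} + \left(-2 + 52\right)}{146 - 1325} = \frac{\left(-4950\right) \frac{1}{2795} + 50}{-1179} = \left(- \frac{990}{559} + 50\right) \left(- \frac{1}{1179}\right) = \frac{26960}{559} \left(- \frac{1}{1179}\right) = - \frac{26960}{659061}$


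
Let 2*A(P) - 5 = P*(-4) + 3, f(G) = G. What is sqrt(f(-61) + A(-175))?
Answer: sqrt(293) ≈ 17.117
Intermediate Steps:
A(P) = 4 - 2*P (A(P) = 5/2 + (P*(-4) + 3)/2 = 5/2 + (-4*P + 3)/2 = 5/2 + (3 - 4*P)/2 = 5/2 + (3/2 - 2*P) = 4 - 2*P)
sqrt(f(-61) + A(-175)) = sqrt(-61 + (4 - 2*(-175))) = sqrt(-61 + (4 + 350)) = sqrt(-61 + 354) = sqrt(293)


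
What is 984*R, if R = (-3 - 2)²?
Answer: 24600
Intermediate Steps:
R = 25 (R = (-5)² = 25)
984*R = 984*25 = 24600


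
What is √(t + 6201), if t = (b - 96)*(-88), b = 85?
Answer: √7169 ≈ 84.670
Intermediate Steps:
t = 968 (t = (85 - 96)*(-88) = -11*(-88) = 968)
√(t + 6201) = √(968 + 6201) = √7169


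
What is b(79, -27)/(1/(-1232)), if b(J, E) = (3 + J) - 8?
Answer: -91168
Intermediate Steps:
b(J, E) = -5 + J
b(79, -27)/(1/(-1232)) = (-5 + 79)/(1/(-1232)) = 74/(-1/1232) = 74*(-1232) = -91168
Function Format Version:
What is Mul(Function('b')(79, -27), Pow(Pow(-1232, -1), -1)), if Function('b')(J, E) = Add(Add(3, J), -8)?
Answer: -91168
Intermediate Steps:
Function('b')(J, E) = Add(-5, J)
Mul(Function('b')(79, -27), Pow(Pow(-1232, -1), -1)) = Mul(Add(-5, 79), Pow(Pow(-1232, -1), -1)) = Mul(74, Pow(Rational(-1, 1232), -1)) = Mul(74, -1232) = -91168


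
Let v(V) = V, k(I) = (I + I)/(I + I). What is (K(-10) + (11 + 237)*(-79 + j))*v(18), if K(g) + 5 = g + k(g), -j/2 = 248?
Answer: -2567052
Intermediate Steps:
j = -496 (j = -2*248 = -496)
k(I) = 1 (k(I) = (2*I)/((2*I)) = (2*I)*(1/(2*I)) = 1)
K(g) = -4 + g (K(g) = -5 + (g + 1) = -5 + (1 + g) = -4 + g)
(K(-10) + (11 + 237)*(-79 + j))*v(18) = ((-4 - 10) + (11 + 237)*(-79 - 496))*18 = (-14 + 248*(-575))*18 = (-14 - 142600)*18 = -142614*18 = -2567052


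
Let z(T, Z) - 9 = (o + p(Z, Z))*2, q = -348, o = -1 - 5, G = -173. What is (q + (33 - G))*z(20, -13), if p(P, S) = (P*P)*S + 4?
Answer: 623238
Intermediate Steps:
p(P, S) = 4 + S*P² (p(P, S) = P²*S + 4 = S*P² + 4 = 4 + S*P²)
o = -6
z(T, Z) = 5 + 2*Z³ (z(T, Z) = 9 + (-6 + (4 + Z*Z²))*2 = 9 + (-6 + (4 + Z³))*2 = 9 + (-2 + Z³)*2 = 9 + (-4 + 2*Z³) = 5 + 2*Z³)
(q + (33 - G))*z(20, -13) = (-348 + (33 - 1*(-173)))*(5 + 2*(-13)³) = (-348 + (33 + 173))*(5 + 2*(-2197)) = (-348 + 206)*(5 - 4394) = -142*(-4389) = 623238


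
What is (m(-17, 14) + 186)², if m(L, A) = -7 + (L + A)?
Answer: 30976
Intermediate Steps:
m(L, A) = -7 + A + L (m(L, A) = -7 + (A + L) = -7 + A + L)
(m(-17, 14) + 186)² = ((-7 + 14 - 17) + 186)² = (-10 + 186)² = 176² = 30976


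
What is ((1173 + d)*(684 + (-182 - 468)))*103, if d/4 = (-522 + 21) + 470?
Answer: 3673598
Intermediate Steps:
d = -124 (d = 4*((-522 + 21) + 470) = 4*(-501 + 470) = 4*(-31) = -124)
((1173 + d)*(684 + (-182 - 468)))*103 = ((1173 - 124)*(684 + (-182 - 468)))*103 = (1049*(684 - 650))*103 = (1049*34)*103 = 35666*103 = 3673598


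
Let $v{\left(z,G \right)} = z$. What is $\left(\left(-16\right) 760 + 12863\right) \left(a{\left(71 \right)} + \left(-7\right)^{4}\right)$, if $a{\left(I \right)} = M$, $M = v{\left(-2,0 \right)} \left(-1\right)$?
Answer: $1689309$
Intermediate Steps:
$M = 2$ ($M = \left(-2\right) \left(-1\right) = 2$)
$a{\left(I \right)} = 2$
$\left(\left(-16\right) 760 + 12863\right) \left(a{\left(71 \right)} + \left(-7\right)^{4}\right) = \left(\left(-16\right) 760 + 12863\right) \left(2 + \left(-7\right)^{4}\right) = \left(-12160 + 12863\right) \left(2 + 2401\right) = 703 \cdot 2403 = 1689309$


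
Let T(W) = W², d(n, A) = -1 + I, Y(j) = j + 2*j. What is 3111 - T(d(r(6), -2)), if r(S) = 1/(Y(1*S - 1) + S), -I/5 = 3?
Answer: 2855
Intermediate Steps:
I = -15 (I = -5*3 = -15)
Y(j) = 3*j
r(S) = 1/(-3 + 4*S) (r(S) = 1/(3*(1*S - 1) + S) = 1/(3*(S - 1) + S) = 1/(3*(-1 + S) + S) = 1/((-3 + 3*S) + S) = 1/(-3 + 4*S))
d(n, A) = -16 (d(n, A) = -1 - 15 = -16)
3111 - T(d(r(6), -2)) = 3111 - 1*(-16)² = 3111 - 1*256 = 3111 - 256 = 2855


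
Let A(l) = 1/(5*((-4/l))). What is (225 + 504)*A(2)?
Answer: -729/10 ≈ -72.900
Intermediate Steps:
A(l) = -l/20 (A(l) = (-l/4)/5 = -l/20)
(225 + 504)*A(2) = (225 + 504)*(-1/20*2) = 729*(-⅒) = -729/10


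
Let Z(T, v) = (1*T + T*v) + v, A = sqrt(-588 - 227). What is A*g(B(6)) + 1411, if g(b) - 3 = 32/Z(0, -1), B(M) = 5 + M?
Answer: 1411 - 29*I*sqrt(815) ≈ 1411.0 - 827.9*I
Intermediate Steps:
A = I*sqrt(815) (A = sqrt(-815) = I*sqrt(815) ≈ 28.548*I)
Z(T, v) = T + v + T*v (Z(T, v) = (T + T*v) + v = T + v + T*v)
g(b) = -29 (g(b) = 3 + 32/(0 - 1 + 0*(-1)) = 3 + 32/(0 - 1 + 0) = 3 + 32/(-1) = 3 + 32*(-1) = 3 - 32 = -29)
A*g(B(6)) + 1411 = (I*sqrt(815))*(-29) + 1411 = -29*I*sqrt(815) + 1411 = 1411 - 29*I*sqrt(815)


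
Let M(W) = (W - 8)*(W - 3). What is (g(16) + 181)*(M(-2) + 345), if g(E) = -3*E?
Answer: 52535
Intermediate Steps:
M(W) = (-8 + W)*(-3 + W)
(g(16) + 181)*(M(-2) + 345) = (-3*16 + 181)*((24 + (-2)**2 - 11*(-2)) + 345) = (-48 + 181)*((24 + 4 + 22) + 345) = 133*(50 + 345) = 133*395 = 52535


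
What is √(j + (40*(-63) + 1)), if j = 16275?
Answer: 2*√3439 ≈ 117.29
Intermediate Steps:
√(j + (40*(-63) + 1)) = √(16275 + (40*(-63) + 1)) = √(16275 + (-2520 + 1)) = √(16275 - 2519) = √13756 = 2*√3439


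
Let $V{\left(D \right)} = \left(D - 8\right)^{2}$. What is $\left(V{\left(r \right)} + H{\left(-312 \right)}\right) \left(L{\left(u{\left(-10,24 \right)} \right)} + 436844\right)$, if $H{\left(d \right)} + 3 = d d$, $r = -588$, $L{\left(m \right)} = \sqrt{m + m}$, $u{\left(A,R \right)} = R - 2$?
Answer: $197696810108 + 905114 \sqrt{11} \approx 1.977 \cdot 10^{11}$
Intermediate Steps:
$u{\left(A,R \right)} = -2 + R$
$L{\left(m \right)} = \sqrt{2} \sqrt{m}$ ($L{\left(m \right)} = \sqrt{2 m} = \sqrt{2} \sqrt{m}$)
$H{\left(d \right)} = -3 + d^{2}$ ($H{\left(d \right)} = -3 + d d = -3 + d^{2}$)
$V{\left(D \right)} = \left(-8 + D\right)^{2}$
$\left(V{\left(r \right)} + H{\left(-312 \right)}\right) \left(L{\left(u{\left(-10,24 \right)} \right)} + 436844\right) = \left(\left(-8 - 588\right)^{2} - \left(3 - \left(-312\right)^{2}\right)\right) \left(\sqrt{2} \sqrt{-2 + 24} + 436844\right) = \left(\left(-596\right)^{2} + \left(-3 + 97344\right)\right) \left(\sqrt{2} \sqrt{22} + 436844\right) = \left(355216 + 97341\right) \left(2 \sqrt{11} + 436844\right) = 452557 \left(436844 + 2 \sqrt{11}\right) = 197696810108 + 905114 \sqrt{11}$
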